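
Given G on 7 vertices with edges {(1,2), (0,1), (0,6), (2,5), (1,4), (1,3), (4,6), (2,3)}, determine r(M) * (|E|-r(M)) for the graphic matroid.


r(M) = |V| - c = 7 - 1 = 6.
nullity = |E| - r(M) = 8 - 6 = 2.
Product = 6 * 2 = 12.

12


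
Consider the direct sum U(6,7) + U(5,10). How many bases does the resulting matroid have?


Bases of a direct sum M1 + M2: |B| = |B(M1)| * |B(M2)|.
|B(U(6,7))| = C(7,6) = 7.
|B(U(5,10))| = C(10,5) = 252.
Total bases = 7 * 252 = 1764.

1764


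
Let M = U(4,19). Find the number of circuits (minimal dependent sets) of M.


In U(4,19), circuits are the (5)-element subsets.
Any set of 5 elements is dependent, and removing any one element gives
an independent set of size 4, so it is a minimal dependent set.
Number of circuits = C(19,5) = 19! / (5! * 14!) = 11628.

11628


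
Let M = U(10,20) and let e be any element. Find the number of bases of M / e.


Contracting e from U(10,20) gives U(9,19).
Bases of U(9,19) = C(19,9) = 19! / (9! * 10!) = 92378.

92378


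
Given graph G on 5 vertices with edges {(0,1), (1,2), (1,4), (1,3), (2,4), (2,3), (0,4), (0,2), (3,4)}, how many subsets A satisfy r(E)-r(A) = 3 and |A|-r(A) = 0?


R(x,y) = sum over A in 2^E of x^(r(E)-r(A)) * y^(|A|-r(A)).
G has 5 vertices, 9 edges. r(E) = 4.
Enumerate all 2^9 = 512 subsets.
Count subsets with r(E)-r(A)=3 and |A|-r(A)=0: 9.

9


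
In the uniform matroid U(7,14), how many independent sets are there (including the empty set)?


Independent sets of U(7,14) are all subsets of size <= 7.
Count = (14 choose 0) + (14 choose 1) + (14 choose 2) + (14 choose 3) + (14 choose 4) + (14 choose 5) + (14 choose 6) + (14 choose 7)
     = 1 + 14 + 91 + 364 + 1001 + 2002 + 3003 + 3432
     = 9908.

9908


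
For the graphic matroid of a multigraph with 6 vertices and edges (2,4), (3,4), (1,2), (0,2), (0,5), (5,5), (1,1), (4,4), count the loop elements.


In a graphic matroid, a loop is a self-loop edge (u,u) with rank 0.
Examining all 8 edges for self-loops...
Self-loops found: (5,5), (1,1), (4,4)
Number of loops = 3.

3


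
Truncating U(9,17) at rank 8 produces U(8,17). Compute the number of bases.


Truncating U(9,17) to rank 8 gives U(8,17).
Bases of U(8,17) are all 8-element subsets of 17 elements.
Number of bases = C(17,8) = 24310.

24310


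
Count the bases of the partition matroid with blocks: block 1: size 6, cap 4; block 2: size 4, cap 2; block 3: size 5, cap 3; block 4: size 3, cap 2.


A basis picks exactly ci elements from block i.
Number of bases = product of C(|Si|, ci).
= C(6,4) * C(4,2) * C(5,3) * C(3,2)
= 15 * 6 * 10 * 3
= 2700.

2700


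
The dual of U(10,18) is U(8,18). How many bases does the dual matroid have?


The dual of U(r,n) is U(n-r, n) = U(8,18).
Bases of U(8,18) are all (8)-element subsets.
|B(M*)| = C(18,8) = 43758.

43758


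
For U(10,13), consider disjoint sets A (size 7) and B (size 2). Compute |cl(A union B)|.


|A union B| = 7 + 2 = 9 (disjoint).
In U(10,13), cl(S) = S if |S| < 10, else cl(S) = E.
Since 9 < 10, cl(A union B) = A union B.
|cl(A union B)| = 9.

9


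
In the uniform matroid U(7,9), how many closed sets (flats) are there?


Flats of U(7,9): every subset of size < 7 is a flat, plus E itself.
Count = C(9,0) + C(9,1) + C(9,2) + C(9,3) + C(9,4) + C(9,5) + C(9,6) + 1
     = 1 + 9 + 36 + 84 + 126 + 126 + 84 + 1
     = 467.

467


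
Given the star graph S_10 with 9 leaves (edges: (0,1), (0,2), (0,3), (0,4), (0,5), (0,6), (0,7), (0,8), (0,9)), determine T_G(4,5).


A star on 10 vertices is a tree with 9 edges.
T(x,y) = x^(9) for any tree.
T(4,5) = 4^9 = 262144.

262144


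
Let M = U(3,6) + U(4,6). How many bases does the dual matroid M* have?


(M1+M2)* = M1* + M2*.
M1* = U(3,6), bases: C(6,3) = 20.
M2* = U(2,6), bases: C(6,2) = 15.
|B(M*)| = 20 * 15 = 300.

300


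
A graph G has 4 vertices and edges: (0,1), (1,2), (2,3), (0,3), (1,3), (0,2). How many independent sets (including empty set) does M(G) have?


An independent set in a graphic matroid is an acyclic edge subset.
G has 4 vertices and 6 edges.
Enumerate all 2^6 = 64 subsets, checking for acyclicity.
Total independent sets = 38.

38


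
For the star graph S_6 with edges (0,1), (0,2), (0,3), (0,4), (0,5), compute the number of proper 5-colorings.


P(tree, k) = k * (k-1)^(5) for any tree on 6 vertices.
P(5) = 5 * 4^5 = 5 * 1024 = 5120.

5120


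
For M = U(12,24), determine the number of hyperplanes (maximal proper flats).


Hyperplanes of U(12,24) are flats of rank 11.
In a uniform matroid, these are exactly the (11)-element subsets.
Count = C(24,11) = 2496144.

2496144


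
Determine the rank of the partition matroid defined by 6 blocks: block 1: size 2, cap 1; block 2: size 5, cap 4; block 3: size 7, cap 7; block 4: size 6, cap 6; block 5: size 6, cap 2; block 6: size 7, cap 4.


Rank of a partition matroid = sum of min(|Si|, ci) for each block.
= min(2,1) + min(5,4) + min(7,7) + min(6,6) + min(6,2) + min(7,4)
= 1 + 4 + 7 + 6 + 2 + 4
= 24.

24


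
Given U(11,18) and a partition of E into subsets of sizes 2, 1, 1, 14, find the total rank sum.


r(Ai) = min(|Ai|, 11) for each part.
Sum = min(2,11) + min(1,11) + min(1,11) + min(14,11)
    = 2 + 1 + 1 + 11
    = 15.

15


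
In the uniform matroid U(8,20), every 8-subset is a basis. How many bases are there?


Bases of U(8,20) are all 8-element subsets of the 20-element ground set.
Number of bases = C(20,8).
(20 choose 8) = 125970.

125970


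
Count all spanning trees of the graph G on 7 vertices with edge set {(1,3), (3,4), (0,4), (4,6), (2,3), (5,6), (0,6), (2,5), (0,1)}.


By Kirchhoff's matrix tree theorem, the number of spanning trees equals
the determinant of any cofactor of the Laplacian matrix L.
G has 7 vertices and 9 edges.
Computing the (6 x 6) cofactor determinant gives 46.

46


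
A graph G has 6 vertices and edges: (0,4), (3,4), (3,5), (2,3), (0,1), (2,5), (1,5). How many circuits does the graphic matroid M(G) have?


A circuit in a graphic matroid = edge set of a simple cycle.
G has 6 vertices and 7 edges.
Enumerating all minimal edge subsets forming cycles...
Total circuits found: 3.

3


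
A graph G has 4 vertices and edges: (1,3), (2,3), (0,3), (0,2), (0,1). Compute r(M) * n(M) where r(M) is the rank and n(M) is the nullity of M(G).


r(M) = |V| - c = 4 - 1 = 3.
nullity = |E| - r(M) = 5 - 3 = 2.
Product = 3 * 2 = 6.

6


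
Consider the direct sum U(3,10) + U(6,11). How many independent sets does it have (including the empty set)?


For a direct sum, |I(M1+M2)| = |I(M1)| * |I(M2)|.
|I(U(3,10))| = sum C(10,k) for k=0..3 = 176.
|I(U(6,11))| = sum C(11,k) for k=0..6 = 1486.
Total = 176 * 1486 = 261536.

261536


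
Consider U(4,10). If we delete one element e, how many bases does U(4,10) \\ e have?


Deleting e from U(4,10) gives U(4,9) since n > r.
Bases of U(4,9) = C(9,4) = (9 * 8 * 7 * 6) / (1 * 2 * 3 * 4) = 126.

126


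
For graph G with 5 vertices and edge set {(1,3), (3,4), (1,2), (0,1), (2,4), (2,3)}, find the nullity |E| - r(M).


Cycle rank (nullity) = |E| - r(M) = |E| - (|V| - c).
|E| = 6, |V| = 5, c = 1.
Nullity = 6 - (5 - 1) = 6 - 4 = 2.

2


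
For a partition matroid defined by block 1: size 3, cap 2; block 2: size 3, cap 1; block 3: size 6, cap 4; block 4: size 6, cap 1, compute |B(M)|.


A basis picks exactly ci elements from block i.
Number of bases = product of C(|Si|, ci).
= C(3,2) * C(3,1) * C(6,4) * C(6,1)
= 3 * 3 * 15 * 6
= 810.

810


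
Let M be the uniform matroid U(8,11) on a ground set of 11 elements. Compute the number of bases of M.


Bases of U(8,11) are all 8-element subsets of the 11-element ground set.
Number of bases = C(11,8).
(11 choose 8) = 165.

165


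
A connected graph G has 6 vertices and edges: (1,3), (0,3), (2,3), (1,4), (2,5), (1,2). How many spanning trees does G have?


By Kirchhoff's matrix tree theorem, the number of spanning trees equals
the determinant of any cofactor of the Laplacian matrix L.
G has 6 vertices and 6 edges.
Computing the (5 x 5) cofactor determinant gives 3.

3


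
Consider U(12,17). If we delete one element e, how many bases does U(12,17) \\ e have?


Deleting e from U(12,17) gives U(12,16) since n > r.
Bases of U(12,16) = (16 choose 12) = 1820.

1820


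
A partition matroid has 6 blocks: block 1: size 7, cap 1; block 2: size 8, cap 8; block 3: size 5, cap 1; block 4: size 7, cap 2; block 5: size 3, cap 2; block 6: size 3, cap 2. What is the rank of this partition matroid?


Rank of a partition matroid = sum of min(|Si|, ci) for each block.
= min(7,1) + min(8,8) + min(5,1) + min(7,2) + min(3,2) + min(3,2)
= 1 + 8 + 1 + 2 + 2 + 2
= 16.

16


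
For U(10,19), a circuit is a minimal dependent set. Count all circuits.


In U(10,19), circuits are the (11)-element subsets.
Any set of 11 elements is dependent, and removing any one element gives
an independent set of size 10, so it is a minimal dependent set.
Number of circuits = (19 choose 11) = 75582.

75582


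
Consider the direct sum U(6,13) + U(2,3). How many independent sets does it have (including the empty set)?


For a direct sum, |I(M1+M2)| = |I(M1)| * |I(M2)|.
|I(U(6,13))| = sum C(13,k) for k=0..6 = 4096.
|I(U(2,3))| = sum C(3,k) for k=0..2 = 7.
Total = 4096 * 7 = 28672.

28672


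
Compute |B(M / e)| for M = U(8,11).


Contracting e from U(8,11) gives U(7,10).
Bases of U(7,10) = C(10,7) = 120.

120


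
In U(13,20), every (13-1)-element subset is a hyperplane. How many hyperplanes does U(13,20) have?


Hyperplanes of U(13,20) are flats of rank 12.
In a uniform matroid, these are exactly the (12)-element subsets.
Count = C(20,12) = 20! / (12! * 8!) = 125970.

125970


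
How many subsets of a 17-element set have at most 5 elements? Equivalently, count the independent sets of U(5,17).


Independent sets of U(5,17) are all subsets of size <= 5.
Count = (17 choose 0) + (17 choose 1) + (17 choose 2) + (17 choose 3) + (17 choose 4) + (17 choose 5)
     = 1 + 17 + 136 + 680 + 2380 + 6188
     = 9402.

9402


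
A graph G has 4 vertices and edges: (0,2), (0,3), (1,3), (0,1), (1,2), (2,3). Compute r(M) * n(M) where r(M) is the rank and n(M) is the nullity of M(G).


r(M) = |V| - c = 4 - 1 = 3.
nullity = |E| - r(M) = 6 - 3 = 3.
Product = 3 * 3 = 9.

9


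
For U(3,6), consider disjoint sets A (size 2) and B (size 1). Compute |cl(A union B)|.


|A union B| = 2 + 1 = 3 (disjoint).
In U(3,6), cl(S) = S if |S| < 3, else cl(S) = E.
Since 3 >= 3, cl(A union B) = E.
|cl(A union B)| = 6.

6


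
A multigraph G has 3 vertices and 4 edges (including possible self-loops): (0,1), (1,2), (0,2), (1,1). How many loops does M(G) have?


In a graphic matroid, a loop is a self-loop edge (u,u) with rank 0.
Examining all 4 edges for self-loops...
Self-loops found: (1,1)
Number of loops = 1.

1


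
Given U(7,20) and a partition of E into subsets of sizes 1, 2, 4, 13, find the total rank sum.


r(Ai) = min(|Ai|, 7) for each part.
Sum = min(1,7) + min(2,7) + min(4,7) + min(13,7)
    = 1 + 2 + 4 + 7
    = 14.

14


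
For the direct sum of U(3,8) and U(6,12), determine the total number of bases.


Bases of a direct sum M1 + M2: |B| = |B(M1)| * |B(M2)|.
|B(U(3,8))| = C(8,3) = 56.
|B(U(6,12))| = C(12,6) = 924.
Total bases = 56 * 924 = 51744.

51744


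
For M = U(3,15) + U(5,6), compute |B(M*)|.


(M1+M2)* = M1* + M2*.
M1* = U(12,15), bases: C(15,12) = 455.
M2* = U(1,6), bases: C(6,1) = 6.
|B(M*)| = 455 * 6 = 2730.

2730


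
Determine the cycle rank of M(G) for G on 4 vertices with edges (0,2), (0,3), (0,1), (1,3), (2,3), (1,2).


Cycle rank (nullity) = |E| - r(M) = |E| - (|V| - c).
|E| = 6, |V| = 4, c = 1.
Nullity = 6 - (4 - 1) = 6 - 3 = 3.

3


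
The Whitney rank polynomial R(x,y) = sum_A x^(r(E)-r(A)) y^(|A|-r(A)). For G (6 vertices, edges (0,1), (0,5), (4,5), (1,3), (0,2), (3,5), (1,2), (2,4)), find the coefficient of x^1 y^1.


R(x,y) = sum over A in 2^E of x^(r(E)-r(A)) * y^(|A|-r(A)).
G has 6 vertices, 8 edges. r(E) = 5.
Enumerate all 2^8 = 256 subsets.
Count subsets with r(E)-r(A)=1 and |A|-r(A)=1: 21.

21


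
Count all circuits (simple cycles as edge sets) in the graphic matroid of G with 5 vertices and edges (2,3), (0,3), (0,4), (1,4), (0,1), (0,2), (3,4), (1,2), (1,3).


A circuit in a graphic matroid = edge set of a simple cycle.
G has 5 vertices and 9 edges.
Enumerating all minimal edge subsets forming cycles...
Total circuits found: 22.

22


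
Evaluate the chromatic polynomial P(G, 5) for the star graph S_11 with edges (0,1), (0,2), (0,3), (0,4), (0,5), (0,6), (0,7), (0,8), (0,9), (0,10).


P(tree, k) = k * (k-1)^(10) for any tree on 11 vertices.
P(5) = 5 * 4^10 = 5 * 1048576 = 5242880.

5242880


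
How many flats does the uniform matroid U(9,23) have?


Flats of U(9,23): every subset of size < 9 is a flat, plus E itself.
Count = C(23,0) + C(23,1) + C(23,2) + C(23,3) + C(23,4) + C(23,5) + C(23,6) + C(23,7) + C(23,8) + 1
     = 1 + 23 + 253 + 1771 + 8855 + 33649 + 100947 + 245157 + 490314 + 1
     = 880971.

880971


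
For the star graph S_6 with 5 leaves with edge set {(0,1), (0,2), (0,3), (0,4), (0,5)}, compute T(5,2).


A star on 6 vertices is a tree with 5 edges.
T(x,y) = x^(5) for any tree.
T(5,2) = 5^5 = 3125.

3125


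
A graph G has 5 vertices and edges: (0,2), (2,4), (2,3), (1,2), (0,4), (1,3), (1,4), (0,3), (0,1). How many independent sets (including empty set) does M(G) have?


An independent set in a graphic matroid is an acyclic edge subset.
G has 5 vertices and 9 edges.
Enumerate all 2^9 = 512 subsets, checking for acyclicity.
Total independent sets = 198.

198


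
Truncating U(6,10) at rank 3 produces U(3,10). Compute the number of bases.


Truncating U(6,10) to rank 3 gives U(3,10).
Bases of U(3,10) are all 3-element subsets of 10 elements.
Number of bases = C(10,3) = 10! / (3! * 7!) = 120.

120


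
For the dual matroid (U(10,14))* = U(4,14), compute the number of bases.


The dual of U(r,n) is U(n-r, n) = U(4,14).
Bases of U(4,14) are all (4)-element subsets.
|B(M*)| = (14 choose 4) = 1001.

1001


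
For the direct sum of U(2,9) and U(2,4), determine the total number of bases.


Bases of a direct sum M1 + M2: |B| = |B(M1)| * |B(M2)|.
|B(U(2,9))| = C(9,2) = 36.
|B(U(2,4))| = C(4,2) = 6.
Total bases = 36 * 6 = 216.

216


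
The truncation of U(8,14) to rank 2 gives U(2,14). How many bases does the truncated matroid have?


Truncating U(8,14) to rank 2 gives U(2,14).
Bases of U(2,14) are all 2-element subsets of 14 elements.
Number of bases = (14 choose 2) = 91.

91


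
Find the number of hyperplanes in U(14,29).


Hyperplanes of U(14,29) are flats of rank 13.
In a uniform matroid, these are exactly the (13)-element subsets.
Count = C(29,13) = 67863915.

67863915


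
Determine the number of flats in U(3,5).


Flats of U(3,5): every subset of size < 3 is a flat, plus E itself.
Count = (5 choose 0) + (5 choose 1) + (5 choose 2) + 1
     = 1 + 5 + 10 + 1
     = 17.

17


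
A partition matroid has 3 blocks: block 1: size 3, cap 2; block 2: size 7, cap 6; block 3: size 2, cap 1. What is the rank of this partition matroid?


Rank of a partition matroid = sum of min(|Si|, ci) for each block.
= min(3,2) + min(7,6) + min(2,1)
= 2 + 6 + 1
= 9.

9


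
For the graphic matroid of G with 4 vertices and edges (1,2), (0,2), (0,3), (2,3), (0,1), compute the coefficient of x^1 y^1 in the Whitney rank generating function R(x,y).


R(x,y) = sum over A in 2^E of x^(r(E)-r(A)) * y^(|A|-r(A)).
G has 4 vertices, 5 edges. r(E) = 3.
Enumerate all 2^5 = 32 subsets.
Count subsets with r(E)-r(A)=1 and |A|-r(A)=1: 2.

2


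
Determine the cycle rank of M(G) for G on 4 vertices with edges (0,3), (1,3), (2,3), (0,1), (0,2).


Cycle rank (nullity) = |E| - r(M) = |E| - (|V| - c).
|E| = 5, |V| = 4, c = 1.
Nullity = 5 - (4 - 1) = 5 - 3 = 2.

2


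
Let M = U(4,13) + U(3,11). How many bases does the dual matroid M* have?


(M1+M2)* = M1* + M2*.
M1* = U(9,13), bases: C(13,9) = 715.
M2* = U(8,11), bases: C(11,8) = 165.
|B(M*)| = 715 * 165 = 117975.

117975


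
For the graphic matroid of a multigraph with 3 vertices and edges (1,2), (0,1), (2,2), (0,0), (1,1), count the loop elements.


In a graphic matroid, a loop is a self-loop edge (u,u) with rank 0.
Examining all 5 edges for self-loops...
Self-loops found: (2,2), (0,0), (1,1)
Number of loops = 3.

3


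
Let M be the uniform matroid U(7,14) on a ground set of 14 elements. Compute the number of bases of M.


Bases of U(7,14) are all 7-element subsets of the 14-element ground set.
Number of bases = C(14,7).
C(14,7) = 14! / (7! * 7!) = 3432.

3432


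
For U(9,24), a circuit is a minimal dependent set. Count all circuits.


In U(9,24), circuits are the (10)-element subsets.
Any set of 10 elements is dependent, and removing any one element gives
an independent set of size 9, so it is a minimal dependent set.
Number of circuits = C(24,10) = 1961256.

1961256


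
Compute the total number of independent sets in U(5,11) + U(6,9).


For a direct sum, |I(M1+M2)| = |I(M1)| * |I(M2)|.
|I(U(5,11))| = sum C(11,k) for k=0..5 = 1024.
|I(U(6,9))| = sum C(9,k) for k=0..6 = 466.
Total = 1024 * 466 = 477184.

477184


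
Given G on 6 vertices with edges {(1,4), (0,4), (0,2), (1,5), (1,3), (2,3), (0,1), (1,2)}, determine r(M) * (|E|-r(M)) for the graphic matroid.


r(M) = |V| - c = 6 - 1 = 5.
nullity = |E| - r(M) = 8 - 5 = 3.
Product = 5 * 3 = 15.

15


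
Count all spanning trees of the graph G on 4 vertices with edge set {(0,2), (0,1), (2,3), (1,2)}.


By Kirchhoff's matrix tree theorem, the number of spanning trees equals
the determinant of any cofactor of the Laplacian matrix L.
G has 4 vertices and 4 edges.
Computing the (3 x 3) cofactor determinant gives 3.

3


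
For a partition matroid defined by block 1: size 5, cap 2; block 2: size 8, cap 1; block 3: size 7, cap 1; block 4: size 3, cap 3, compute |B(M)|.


A basis picks exactly ci elements from block i.
Number of bases = product of C(|Si|, ci).
= C(5,2) * C(8,1) * C(7,1) * C(3,3)
= 10 * 8 * 7 * 1
= 560.

560


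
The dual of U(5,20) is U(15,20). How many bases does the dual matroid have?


The dual of U(r,n) is U(n-r, n) = U(15,20).
Bases of U(15,20) are all (15)-element subsets.
|B(M*)| = C(20,15) = 20! / (15! * 5!) = 15504.

15504


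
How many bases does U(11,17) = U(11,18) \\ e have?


Deleting e from U(11,18) gives U(11,17) since n > r.
Bases of U(11,17) = (17 choose 11) = 12376.

12376


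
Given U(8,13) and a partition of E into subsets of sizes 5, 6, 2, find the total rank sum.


r(Ai) = min(|Ai|, 8) for each part.
Sum = min(5,8) + min(6,8) + min(2,8)
    = 5 + 6 + 2
    = 13.

13


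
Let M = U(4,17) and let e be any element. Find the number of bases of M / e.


Contracting e from U(4,17) gives U(3,16).
Bases of U(3,16) = C(16,3) = 16! / (3! * 13!) = 560.

560


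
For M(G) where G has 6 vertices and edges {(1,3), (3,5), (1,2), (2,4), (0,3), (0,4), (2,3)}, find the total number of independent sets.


An independent set in a graphic matroid is an acyclic edge subset.
G has 6 vertices and 7 edges.
Enumerate all 2^7 = 128 subsets, checking for acyclicity.
Total independent sets = 104.

104


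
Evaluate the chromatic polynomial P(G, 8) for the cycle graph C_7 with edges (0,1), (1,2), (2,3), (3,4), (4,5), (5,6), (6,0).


P(C_7, k) = (k-1)^7 + (-1)^7*(k-1).
P(8) = (7)^7 - 7
= 823543 - 7 = 823536.

823536


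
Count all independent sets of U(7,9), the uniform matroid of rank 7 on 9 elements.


Independent sets of U(7,9) are all subsets of size <= 7.
Count = C(9,0) + C(9,1) + C(9,2) + C(9,3) + C(9,4) + C(9,5) + C(9,6) + C(9,7)
     = 1 + 9 + 36 + 84 + 126 + 126 + 84 + 36
     = 502.

502


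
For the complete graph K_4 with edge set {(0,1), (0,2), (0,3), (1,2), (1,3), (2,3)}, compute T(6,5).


T(K_4; x,y) = x^3 + 3x^2 + 4xy + 2x + y^3 + 3y^2 + 2y.
Substituting x=6, y=5:
= 216 + 108 + 120 + 12 + 125 + 75 + 10
= 666.

666


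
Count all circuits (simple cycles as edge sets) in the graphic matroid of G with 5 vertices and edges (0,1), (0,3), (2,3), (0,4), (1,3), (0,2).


A circuit in a graphic matroid = edge set of a simple cycle.
G has 5 vertices and 6 edges.
Enumerating all minimal edge subsets forming cycles...
Total circuits found: 3.

3


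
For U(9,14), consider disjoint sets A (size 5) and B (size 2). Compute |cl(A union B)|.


|A union B| = 5 + 2 = 7 (disjoint).
In U(9,14), cl(S) = S if |S| < 9, else cl(S) = E.
Since 7 < 9, cl(A union B) = A union B.
|cl(A union B)| = 7.

7


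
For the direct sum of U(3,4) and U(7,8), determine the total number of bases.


Bases of a direct sum M1 + M2: |B| = |B(M1)| * |B(M2)|.
|B(U(3,4))| = C(4,3) = 4.
|B(U(7,8))| = C(8,7) = 8.
Total bases = 4 * 8 = 32.

32


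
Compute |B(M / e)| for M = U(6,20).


Contracting e from U(6,20) gives U(5,19).
Bases of U(5,19) = C(19,5) = 11628.

11628


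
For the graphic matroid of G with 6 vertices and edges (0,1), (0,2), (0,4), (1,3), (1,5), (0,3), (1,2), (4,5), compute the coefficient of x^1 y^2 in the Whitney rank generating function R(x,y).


R(x,y) = sum over A in 2^E of x^(r(E)-r(A)) * y^(|A|-r(A)).
G has 6 vertices, 8 edges. r(E) = 5.
Enumerate all 2^8 = 256 subsets.
Count subsets with r(E)-r(A)=1 and |A|-r(A)=2: 5.

5


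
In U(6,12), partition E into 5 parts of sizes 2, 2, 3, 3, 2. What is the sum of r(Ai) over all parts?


r(Ai) = min(|Ai|, 6) for each part.
Sum = min(2,6) + min(2,6) + min(3,6) + min(3,6) + min(2,6)
    = 2 + 2 + 3 + 3 + 2
    = 12.

12


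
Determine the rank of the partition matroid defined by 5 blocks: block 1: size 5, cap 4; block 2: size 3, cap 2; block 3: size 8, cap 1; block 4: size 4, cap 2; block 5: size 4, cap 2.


Rank of a partition matroid = sum of min(|Si|, ci) for each block.
= min(5,4) + min(3,2) + min(8,1) + min(4,2) + min(4,2)
= 4 + 2 + 1 + 2 + 2
= 11.

11


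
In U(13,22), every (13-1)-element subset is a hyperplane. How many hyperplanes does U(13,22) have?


Hyperplanes of U(13,22) are flats of rank 12.
In a uniform matroid, these are exactly the (12)-element subsets.
Count = (22 choose 12) = 646646.

646646


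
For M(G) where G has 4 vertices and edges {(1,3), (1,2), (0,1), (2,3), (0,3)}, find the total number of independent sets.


An independent set in a graphic matroid is an acyclic edge subset.
G has 4 vertices and 5 edges.
Enumerate all 2^5 = 32 subsets, checking for acyclicity.
Total independent sets = 24.

24


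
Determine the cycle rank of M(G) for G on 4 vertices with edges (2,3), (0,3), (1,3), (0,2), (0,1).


Cycle rank (nullity) = |E| - r(M) = |E| - (|V| - c).
|E| = 5, |V| = 4, c = 1.
Nullity = 5 - (4 - 1) = 5 - 3 = 2.

2


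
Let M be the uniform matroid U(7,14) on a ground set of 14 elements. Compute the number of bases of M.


Bases of U(7,14) are all 7-element subsets of the 14-element ground set.
Number of bases = C(14,7).
(14 choose 7) = 3432.

3432


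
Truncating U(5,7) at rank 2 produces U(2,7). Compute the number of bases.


Truncating U(5,7) to rank 2 gives U(2,7).
Bases of U(2,7) are all 2-element subsets of 7 elements.
Number of bases = C(7,2) = (7 * 6) / (1 * 2) = 21.

21


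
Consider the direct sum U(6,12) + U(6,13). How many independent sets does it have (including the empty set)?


For a direct sum, |I(M1+M2)| = |I(M1)| * |I(M2)|.
|I(U(6,12))| = sum C(12,k) for k=0..6 = 2510.
|I(U(6,13))| = sum C(13,k) for k=0..6 = 4096.
Total = 2510 * 4096 = 10280960.

10280960


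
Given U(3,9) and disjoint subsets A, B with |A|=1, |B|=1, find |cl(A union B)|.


|A union B| = 1 + 1 = 2 (disjoint).
In U(3,9), cl(S) = S if |S| < 3, else cl(S) = E.
Since 2 < 3, cl(A union B) = A union B.
|cl(A union B)| = 2.

2


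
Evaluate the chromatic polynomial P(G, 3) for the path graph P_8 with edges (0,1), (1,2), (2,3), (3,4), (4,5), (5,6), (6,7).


P(P_8, k) = k * (k-1)^(7).
P(3) = 3 * 2^7 = 3 * 128 = 384.

384


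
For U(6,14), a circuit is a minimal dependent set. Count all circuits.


In U(6,14), circuits are the (7)-element subsets.
Any set of 7 elements is dependent, and removing any one element gives
an independent set of size 6, so it is a minimal dependent set.
Number of circuits = (14 choose 7) = 3432.

3432


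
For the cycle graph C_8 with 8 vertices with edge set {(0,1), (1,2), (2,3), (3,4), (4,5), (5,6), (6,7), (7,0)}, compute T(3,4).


T(C_8; x,y) = x + x^2 + ... + x^(7) + y.
T(3,4) = 3^1 + 3^2 + 3^3 + 3^4 + 3^5 + 3^6 + 3^7 + 4
= 3 + 9 + 27 + 81 + 243 + 729 + 2187 + 4
= 3283.

3283


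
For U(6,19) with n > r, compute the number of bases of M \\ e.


Deleting e from U(6,19) gives U(6,18) since n > r.
Bases of U(6,18) = (18 choose 6) = 18564.

18564


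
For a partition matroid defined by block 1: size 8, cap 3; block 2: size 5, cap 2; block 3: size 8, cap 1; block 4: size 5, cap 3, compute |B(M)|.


A basis picks exactly ci elements from block i.
Number of bases = product of C(|Si|, ci).
= C(8,3) * C(5,2) * C(8,1) * C(5,3)
= 56 * 10 * 8 * 10
= 44800.

44800


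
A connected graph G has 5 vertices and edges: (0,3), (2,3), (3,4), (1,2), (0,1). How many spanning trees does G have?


By Kirchhoff's matrix tree theorem, the number of spanning trees equals
the determinant of any cofactor of the Laplacian matrix L.
G has 5 vertices and 5 edges.
Computing the (4 x 4) cofactor determinant gives 4.

4


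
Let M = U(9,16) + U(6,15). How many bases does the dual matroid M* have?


(M1+M2)* = M1* + M2*.
M1* = U(7,16), bases: C(16,7) = 11440.
M2* = U(9,15), bases: C(15,9) = 5005.
|B(M*)| = 11440 * 5005 = 57257200.

57257200


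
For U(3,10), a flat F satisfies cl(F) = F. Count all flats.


Flats of U(3,10): every subset of size < 3 is a flat, plus E itself.
Count = C(10,0) + C(10,1) + C(10,2) + 1
     = 1 + 10 + 45 + 1
     = 57.

57


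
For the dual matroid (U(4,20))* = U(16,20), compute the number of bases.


The dual of U(r,n) is U(n-r, n) = U(16,20).
Bases of U(16,20) are all (16)-element subsets.
|B(M*)| = (20 choose 16) = 4845.

4845


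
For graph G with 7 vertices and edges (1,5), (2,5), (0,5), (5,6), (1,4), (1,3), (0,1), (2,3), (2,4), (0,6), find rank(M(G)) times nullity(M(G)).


r(M) = |V| - c = 7 - 1 = 6.
nullity = |E| - r(M) = 10 - 6 = 4.
Product = 6 * 4 = 24.

24


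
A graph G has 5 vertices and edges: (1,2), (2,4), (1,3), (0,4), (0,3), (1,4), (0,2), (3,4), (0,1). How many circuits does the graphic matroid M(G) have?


A circuit in a graphic matroid = edge set of a simple cycle.
G has 5 vertices and 9 edges.
Enumerating all minimal edge subsets forming cycles...
Total circuits found: 22.

22


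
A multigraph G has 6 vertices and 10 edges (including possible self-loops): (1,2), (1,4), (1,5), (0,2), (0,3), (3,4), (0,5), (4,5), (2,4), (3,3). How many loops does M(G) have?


In a graphic matroid, a loop is a self-loop edge (u,u) with rank 0.
Examining all 10 edges for self-loops...
Self-loops found: (3,3)
Number of loops = 1.

1


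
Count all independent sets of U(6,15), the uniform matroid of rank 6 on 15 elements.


Independent sets of U(6,15) are all subsets of size <= 6.
Count = C(15,0) + C(15,1) + C(15,2) + C(15,3) + C(15,4) + C(15,5) + C(15,6)
     = 1 + 15 + 105 + 455 + 1365 + 3003 + 5005
     = 9949.

9949


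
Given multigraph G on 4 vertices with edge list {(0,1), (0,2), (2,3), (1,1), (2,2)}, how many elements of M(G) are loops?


In a graphic matroid, a loop is a self-loop edge (u,u) with rank 0.
Examining all 5 edges for self-loops...
Self-loops found: (1,1), (2,2)
Number of loops = 2.

2


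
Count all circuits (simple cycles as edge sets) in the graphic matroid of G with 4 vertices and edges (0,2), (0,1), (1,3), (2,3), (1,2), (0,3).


A circuit in a graphic matroid = edge set of a simple cycle.
G has 4 vertices and 6 edges.
Enumerating all minimal edge subsets forming cycles...
Total circuits found: 7.

7


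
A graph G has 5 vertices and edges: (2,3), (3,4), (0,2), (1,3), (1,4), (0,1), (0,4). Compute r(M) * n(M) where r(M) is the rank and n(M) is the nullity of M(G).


r(M) = |V| - c = 5 - 1 = 4.
nullity = |E| - r(M) = 7 - 4 = 3.
Product = 4 * 3 = 12.

12


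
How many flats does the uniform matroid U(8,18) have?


Flats of U(8,18): every subset of size < 8 is a flat, plus E itself.
Count = C(18,0) + C(18,1) + C(18,2) + C(18,3) + C(18,4) + C(18,5) + C(18,6) + C(18,7) + 1
     = 1 + 18 + 153 + 816 + 3060 + 8568 + 18564 + 31824 + 1
     = 63005.

63005


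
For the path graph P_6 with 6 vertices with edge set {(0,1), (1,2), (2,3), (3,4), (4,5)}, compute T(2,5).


A path on 6 vertices is a tree with 5 edges.
T(x,y) = x^(5) for any tree.
T(2,5) = 2^5 = 32.

32


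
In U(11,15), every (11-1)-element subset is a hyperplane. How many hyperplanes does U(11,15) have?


Hyperplanes of U(11,15) are flats of rank 10.
In a uniform matroid, these are exactly the (10)-element subsets.
Count = C(15,10) = 15! / (10! * 5!) = 3003.

3003


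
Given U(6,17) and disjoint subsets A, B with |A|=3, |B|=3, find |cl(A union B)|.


|A union B| = 3 + 3 = 6 (disjoint).
In U(6,17), cl(S) = S if |S| < 6, else cl(S) = E.
Since 6 >= 6, cl(A union B) = E.
|cl(A union B)| = 17.

17


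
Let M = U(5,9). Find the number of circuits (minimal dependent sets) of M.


In U(5,9), circuits are the (6)-element subsets.
Any set of 6 elements is dependent, and removing any one element gives
an independent set of size 5, so it is a minimal dependent set.
Number of circuits = C(9,6) = 84.

84


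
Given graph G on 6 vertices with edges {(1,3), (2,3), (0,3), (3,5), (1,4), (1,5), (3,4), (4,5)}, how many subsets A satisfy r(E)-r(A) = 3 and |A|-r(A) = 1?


R(x,y) = sum over A in 2^E of x^(r(E)-r(A)) * y^(|A|-r(A)).
G has 6 vertices, 8 edges. r(E) = 5.
Enumerate all 2^8 = 256 subsets.
Count subsets with r(E)-r(A)=3 and |A|-r(A)=1: 4.

4


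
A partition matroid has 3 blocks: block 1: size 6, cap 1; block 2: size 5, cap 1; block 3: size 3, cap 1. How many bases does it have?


A basis picks exactly ci elements from block i.
Number of bases = product of C(|Si|, ci).
= C(6,1) * C(5,1) * C(3,1)
= 6 * 5 * 3
= 90.

90


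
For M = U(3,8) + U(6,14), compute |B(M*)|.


(M1+M2)* = M1* + M2*.
M1* = U(5,8), bases: C(8,5) = 56.
M2* = U(8,14), bases: C(14,8) = 3003.
|B(M*)| = 56 * 3003 = 168168.

168168


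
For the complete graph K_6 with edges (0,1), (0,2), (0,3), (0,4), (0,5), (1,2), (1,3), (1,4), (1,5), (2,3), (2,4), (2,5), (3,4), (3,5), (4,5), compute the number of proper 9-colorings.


P(K_6, k) = k(k-1)(k-2)...(k-5).
P(9) = (9) * (8) * (7) * (6) * (5) * (4) = 60480.

60480


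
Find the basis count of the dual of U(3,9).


The dual of U(r,n) is U(n-r, n) = U(6,9).
Bases of U(6,9) are all (6)-element subsets.
|B(M*)| = C(9,6) = 9! / (6! * 3!) = 84.

84


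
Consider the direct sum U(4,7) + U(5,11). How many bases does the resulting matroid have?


Bases of a direct sum M1 + M2: |B| = |B(M1)| * |B(M2)|.
|B(U(4,7))| = C(7,4) = 35.
|B(U(5,11))| = C(11,5) = 462.
Total bases = 35 * 462 = 16170.

16170


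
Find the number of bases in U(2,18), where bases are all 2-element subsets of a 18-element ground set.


Bases of U(2,18) are all 2-element subsets of the 18-element ground set.
Number of bases = C(18,2).
(18 choose 2) = 153.

153


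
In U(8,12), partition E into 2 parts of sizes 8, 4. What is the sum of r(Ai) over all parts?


r(Ai) = min(|Ai|, 8) for each part.
Sum = min(8,8) + min(4,8)
    = 8 + 4
    = 12.

12


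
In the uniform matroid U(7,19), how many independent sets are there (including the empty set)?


Independent sets of U(7,19) are all subsets of size <= 7.
Count = C(19,0) + C(19,1) + C(19,2) + C(19,3) + C(19,4) + C(19,5) + C(19,6) + C(19,7)
     = 1 + 19 + 171 + 969 + 3876 + 11628 + 27132 + 50388
     = 94184.

94184


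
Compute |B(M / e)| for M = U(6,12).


Contracting e from U(6,12) gives U(5,11).
Bases of U(5,11) = (11 choose 5) = 462.

462


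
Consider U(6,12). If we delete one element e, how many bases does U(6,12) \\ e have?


Deleting e from U(6,12) gives U(6,11) since n > r.
Bases of U(6,11) = C(11,6) = 11! / (6! * 5!) = 462.

462


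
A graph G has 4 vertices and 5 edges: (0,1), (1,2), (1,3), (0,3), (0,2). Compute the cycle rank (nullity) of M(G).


Cycle rank (nullity) = |E| - r(M) = |E| - (|V| - c).
|E| = 5, |V| = 4, c = 1.
Nullity = 5 - (4 - 1) = 5 - 3 = 2.

2


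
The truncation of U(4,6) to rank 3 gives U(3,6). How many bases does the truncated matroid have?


Truncating U(4,6) to rank 3 gives U(3,6).
Bases of U(3,6) are all 3-element subsets of 6 elements.
Number of bases = C(6,3) = 6! / (3! * 3!) = 20.

20


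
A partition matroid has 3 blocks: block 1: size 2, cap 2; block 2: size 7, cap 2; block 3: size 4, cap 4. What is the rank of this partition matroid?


Rank of a partition matroid = sum of min(|Si|, ci) for each block.
= min(2,2) + min(7,2) + min(4,4)
= 2 + 2 + 4
= 8.

8


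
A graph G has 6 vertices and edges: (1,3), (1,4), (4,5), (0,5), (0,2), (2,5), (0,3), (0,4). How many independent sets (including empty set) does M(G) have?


An independent set in a graphic matroid is an acyclic edge subset.
G has 6 vertices and 8 edges.
Enumerate all 2^8 = 256 subsets, checking for acyclicity.
Total independent sets = 178.

178


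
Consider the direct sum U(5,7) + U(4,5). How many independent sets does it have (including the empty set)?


For a direct sum, |I(M1+M2)| = |I(M1)| * |I(M2)|.
|I(U(5,7))| = sum C(7,k) for k=0..5 = 120.
|I(U(4,5))| = sum C(5,k) for k=0..4 = 31.
Total = 120 * 31 = 3720.

3720


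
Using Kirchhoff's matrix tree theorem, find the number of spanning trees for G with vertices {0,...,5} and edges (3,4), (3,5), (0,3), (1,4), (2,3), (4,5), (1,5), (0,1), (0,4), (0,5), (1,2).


By Kirchhoff's matrix tree theorem, the number of spanning trees equals
the determinant of any cofactor of the Laplacian matrix L.
G has 6 vertices and 11 edges.
Computing the (5 x 5) cofactor determinant gives 200.

200


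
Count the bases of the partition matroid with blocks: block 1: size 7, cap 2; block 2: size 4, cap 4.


A basis picks exactly ci elements from block i.
Number of bases = product of C(|Si|, ci).
= C(7,2) * C(4,4)
= 21 * 1
= 21.

21


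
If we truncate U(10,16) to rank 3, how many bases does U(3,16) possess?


Truncating U(10,16) to rank 3 gives U(3,16).
Bases of U(3,16) are all 3-element subsets of 16 elements.
Number of bases = (16 choose 3) = 560.

560


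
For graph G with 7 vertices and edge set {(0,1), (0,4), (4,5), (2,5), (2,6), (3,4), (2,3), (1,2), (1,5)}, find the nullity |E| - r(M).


Cycle rank (nullity) = |E| - r(M) = |E| - (|V| - c).
|E| = 9, |V| = 7, c = 1.
Nullity = 9 - (7 - 1) = 9 - 6 = 3.

3


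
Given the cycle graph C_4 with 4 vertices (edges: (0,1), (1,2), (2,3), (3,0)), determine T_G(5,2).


T(C_4; x,y) = x + x^2 + ... + x^(3) + y.
T(5,2) = 5^1 + 5^2 + 5^3 + 2
= 5 + 25 + 125 + 2
= 157.

157


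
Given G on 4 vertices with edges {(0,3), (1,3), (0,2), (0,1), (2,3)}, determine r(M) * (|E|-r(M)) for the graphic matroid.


r(M) = |V| - c = 4 - 1 = 3.
nullity = |E| - r(M) = 5 - 3 = 2.
Product = 3 * 2 = 6.

6


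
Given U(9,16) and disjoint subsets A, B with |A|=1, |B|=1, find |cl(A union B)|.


|A union B| = 1 + 1 = 2 (disjoint).
In U(9,16), cl(S) = S if |S| < 9, else cl(S) = E.
Since 2 < 9, cl(A union B) = A union B.
|cl(A union B)| = 2.

2


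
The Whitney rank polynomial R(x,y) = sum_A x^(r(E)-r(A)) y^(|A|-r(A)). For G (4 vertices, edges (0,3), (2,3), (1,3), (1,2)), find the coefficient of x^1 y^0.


R(x,y) = sum over A in 2^E of x^(r(E)-r(A)) * y^(|A|-r(A)).
G has 4 vertices, 4 edges. r(E) = 3.
Enumerate all 2^4 = 16 subsets.
Count subsets with r(E)-r(A)=1 and |A|-r(A)=0: 6.

6


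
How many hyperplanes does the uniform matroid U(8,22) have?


Hyperplanes of U(8,22) are flats of rank 7.
In a uniform matroid, these are exactly the (7)-element subsets.
Count = C(22,7) = 170544.

170544


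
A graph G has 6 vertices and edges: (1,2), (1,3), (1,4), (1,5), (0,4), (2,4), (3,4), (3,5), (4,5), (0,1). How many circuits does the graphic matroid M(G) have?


A circuit in a graphic matroid = edge set of a simple cycle.
G has 6 vertices and 10 edges.
Enumerating all minimal edge subsets forming cycles...
Total circuits found: 18.

18


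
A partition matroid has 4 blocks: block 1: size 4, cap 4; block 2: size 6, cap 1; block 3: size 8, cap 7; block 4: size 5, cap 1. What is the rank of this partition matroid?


Rank of a partition matroid = sum of min(|Si|, ci) for each block.
= min(4,4) + min(6,1) + min(8,7) + min(5,1)
= 4 + 1 + 7 + 1
= 13.

13


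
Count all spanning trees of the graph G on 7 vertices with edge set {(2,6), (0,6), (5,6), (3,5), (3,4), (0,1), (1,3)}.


By Kirchhoff's matrix tree theorem, the number of spanning trees equals
the determinant of any cofactor of the Laplacian matrix L.
G has 7 vertices and 7 edges.
Computing the (6 x 6) cofactor determinant gives 5.

5


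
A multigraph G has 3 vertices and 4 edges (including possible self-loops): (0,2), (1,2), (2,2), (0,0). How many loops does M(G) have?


In a graphic matroid, a loop is a self-loop edge (u,u) with rank 0.
Examining all 4 edges for self-loops...
Self-loops found: (2,2), (0,0)
Number of loops = 2.

2


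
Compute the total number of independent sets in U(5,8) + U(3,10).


For a direct sum, |I(M1+M2)| = |I(M1)| * |I(M2)|.
|I(U(5,8))| = sum C(8,k) for k=0..5 = 219.
|I(U(3,10))| = sum C(10,k) for k=0..3 = 176.
Total = 219 * 176 = 38544.

38544


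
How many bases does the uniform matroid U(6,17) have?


Bases of U(6,17) are all 6-element subsets of the 17-element ground set.
Number of bases = C(17,6).
C(17,6) = 12376.

12376


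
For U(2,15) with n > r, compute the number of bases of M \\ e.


Deleting e from U(2,15) gives U(2,14) since n > r.
Bases of U(2,14) = C(14,2) = 14! / (2! * 12!) = 91.

91


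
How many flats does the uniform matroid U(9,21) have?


Flats of U(9,21): every subset of size < 9 is a flat, plus E itself.
Count = (21 choose 0) + (21 choose 1) + (21 choose 2) + (21 choose 3) + (21 choose 4) + (21 choose 5) + (21 choose 6) + (21 choose 7) + (21 choose 8) + 1
     = 1 + 21 + 210 + 1330 + 5985 + 20349 + 54264 + 116280 + 203490 + 1
     = 401931.

401931


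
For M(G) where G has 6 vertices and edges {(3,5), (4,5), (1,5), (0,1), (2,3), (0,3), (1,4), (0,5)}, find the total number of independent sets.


An independent set in a graphic matroid is an acyclic edge subset.
G has 6 vertices and 8 edges.
Enumerate all 2^8 = 256 subsets, checking for acyclicity.
Total independent sets = 164.

164


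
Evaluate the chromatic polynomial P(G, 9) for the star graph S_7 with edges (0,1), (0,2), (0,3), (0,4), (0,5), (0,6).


P(tree, k) = k * (k-1)^(6) for any tree on 7 vertices.
P(9) = 9 * 8^6 = 9 * 262144 = 2359296.

2359296


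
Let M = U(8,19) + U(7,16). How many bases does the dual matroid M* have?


(M1+M2)* = M1* + M2*.
M1* = U(11,19), bases: C(19,11) = 75582.
M2* = U(9,16), bases: C(16,9) = 11440.
|B(M*)| = 75582 * 11440 = 864658080.

864658080


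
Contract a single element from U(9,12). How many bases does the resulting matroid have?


Contracting e from U(9,12) gives U(8,11).
Bases of U(8,11) = (11 choose 8) = 165.

165


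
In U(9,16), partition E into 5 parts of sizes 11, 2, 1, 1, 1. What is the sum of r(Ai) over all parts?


r(Ai) = min(|Ai|, 9) for each part.
Sum = min(11,9) + min(2,9) + min(1,9) + min(1,9) + min(1,9)
    = 9 + 2 + 1 + 1 + 1
    = 14.

14


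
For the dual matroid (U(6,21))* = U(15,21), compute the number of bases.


The dual of U(r,n) is U(n-r, n) = U(15,21).
Bases of U(15,21) are all (15)-element subsets.
|B(M*)| = (21 choose 15) = 54264.

54264
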